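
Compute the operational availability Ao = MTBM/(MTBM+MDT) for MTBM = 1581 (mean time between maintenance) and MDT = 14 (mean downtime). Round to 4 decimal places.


MTBM = 1581
MDT = 14
MTBM + MDT = 1595
Ao = 1581 / 1595
Ao = 0.9912

0.9912


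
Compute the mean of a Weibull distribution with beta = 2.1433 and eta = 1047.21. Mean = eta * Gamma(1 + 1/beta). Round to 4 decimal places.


beta = 2.1433, eta = 1047.21
1/beta = 0.4666
1 + 1/beta = 1.4666
Gamma(1.4666) = 0.8856
Mean = 1047.21 * 0.8856
Mean = 927.4234

927.4234


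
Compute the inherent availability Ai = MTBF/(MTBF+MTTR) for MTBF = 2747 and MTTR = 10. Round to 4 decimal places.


MTBF = 2747
MTTR = 10
MTBF + MTTR = 2757
Ai = 2747 / 2757
Ai = 0.9964

0.9964


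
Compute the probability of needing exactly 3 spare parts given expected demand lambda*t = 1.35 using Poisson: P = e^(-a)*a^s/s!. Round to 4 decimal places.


a = 1.35, s = 3
e^(-a) = e^(-1.35) = 0.2592
a^s = 1.35^3 = 2.4604
s! = 6
P = 0.2592 * 2.4604 / 6
P = 0.1063

0.1063


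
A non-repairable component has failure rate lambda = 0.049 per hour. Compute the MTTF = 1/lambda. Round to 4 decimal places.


lambda = 0.049
MTTF = 1 / 0.049
MTTF = 20.4082

20.4082


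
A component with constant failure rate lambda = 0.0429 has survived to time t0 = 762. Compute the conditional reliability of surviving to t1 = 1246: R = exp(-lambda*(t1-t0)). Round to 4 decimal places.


lambda = 0.0429
t0 = 762, t1 = 1246
t1 - t0 = 484
lambda * (t1-t0) = 0.0429 * 484 = 20.7636
R = exp(-20.7636)
R = 0.0

0.0


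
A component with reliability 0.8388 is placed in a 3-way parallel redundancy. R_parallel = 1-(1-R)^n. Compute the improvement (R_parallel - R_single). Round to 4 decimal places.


R_single = 0.8388, n = 3
1 - R_single = 0.1612
(1 - R_single)^n = 0.1612^3 = 0.0042
R_parallel = 1 - 0.0042 = 0.9958
Improvement = 0.9958 - 0.8388
Improvement = 0.157

0.157


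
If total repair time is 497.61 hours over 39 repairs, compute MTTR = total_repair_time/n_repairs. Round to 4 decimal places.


total_repair_time = 497.61
n_repairs = 39
MTTR = 497.61 / 39
MTTR = 12.7592

12.7592


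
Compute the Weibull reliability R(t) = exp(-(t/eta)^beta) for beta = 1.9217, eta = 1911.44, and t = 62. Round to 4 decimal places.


beta = 1.9217, eta = 1911.44, t = 62
t/eta = 62 / 1911.44 = 0.0324
(t/eta)^beta = 0.0324^1.9217 = 0.0014
R(t) = exp(-0.0014)
R(t) = 0.9986

0.9986


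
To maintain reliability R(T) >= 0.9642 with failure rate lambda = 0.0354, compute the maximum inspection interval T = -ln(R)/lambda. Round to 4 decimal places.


R_target = 0.9642
lambda = 0.0354
-ln(0.9642) = 0.0365
T = 0.0365 / 0.0354
T = 1.0298

1.0298


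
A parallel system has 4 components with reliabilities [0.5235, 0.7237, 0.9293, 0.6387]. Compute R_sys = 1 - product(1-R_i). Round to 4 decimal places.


Components: [0.5235, 0.7237, 0.9293, 0.6387]
(1 - 0.5235) = 0.4765, running product = 0.4765
(1 - 0.7237) = 0.2763, running product = 0.1317
(1 - 0.9293) = 0.0707, running product = 0.0093
(1 - 0.6387) = 0.3613, running product = 0.0034
Product of (1-R_i) = 0.0034
R_sys = 1 - 0.0034 = 0.9966

0.9966


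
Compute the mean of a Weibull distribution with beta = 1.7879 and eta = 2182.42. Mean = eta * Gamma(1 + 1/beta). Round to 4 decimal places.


beta = 1.7879, eta = 2182.42
1/beta = 0.5593
1 + 1/beta = 1.5593
Gamma(1.5593) = 0.8896
Mean = 2182.42 * 0.8896
Mean = 1941.4457

1941.4457


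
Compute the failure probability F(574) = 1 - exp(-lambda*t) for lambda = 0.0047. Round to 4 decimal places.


lambda = 0.0047, t = 574
lambda * t = 2.6978
exp(-2.6978) = 0.0674
F(t) = 1 - 0.0674
F(t) = 0.9326

0.9326


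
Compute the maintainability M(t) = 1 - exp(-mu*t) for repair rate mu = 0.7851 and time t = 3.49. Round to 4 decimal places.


mu = 0.7851, t = 3.49
mu * t = 0.7851 * 3.49 = 2.74
exp(-2.74) = 0.0646
M(t) = 1 - 0.0646
M(t) = 0.9354

0.9354


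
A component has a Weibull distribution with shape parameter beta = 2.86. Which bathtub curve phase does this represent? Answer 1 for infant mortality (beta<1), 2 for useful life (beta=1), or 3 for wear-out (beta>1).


beta = 2.86
Compare beta to 1:
beta < 1 => infant mortality (phase 1)
beta = 1 => useful life (phase 2)
beta > 1 => wear-out (phase 3)
Since beta = 2.86, this is wear-out (increasing failure rate)
Phase = 3

3


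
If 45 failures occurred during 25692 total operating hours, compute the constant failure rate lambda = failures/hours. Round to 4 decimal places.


failures = 45
total_hours = 25692
lambda = 45 / 25692
lambda = 0.0018

0.0018


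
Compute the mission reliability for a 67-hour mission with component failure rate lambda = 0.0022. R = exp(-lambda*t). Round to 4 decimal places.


lambda = 0.0022
mission_time = 67
lambda * t = 0.0022 * 67 = 0.1474
R = exp(-0.1474)
R = 0.8629

0.8629


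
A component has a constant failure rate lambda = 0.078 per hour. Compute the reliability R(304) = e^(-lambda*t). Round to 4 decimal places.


lambda = 0.078
t = 304
lambda * t = 23.712
R(t) = e^(-23.712)
R(t) = 0.0

0.0


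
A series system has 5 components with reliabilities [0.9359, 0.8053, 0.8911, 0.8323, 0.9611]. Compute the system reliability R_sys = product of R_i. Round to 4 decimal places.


Components: [0.9359, 0.8053, 0.8911, 0.8323, 0.9611]
After component 1 (R=0.9359): product = 0.9359
After component 2 (R=0.8053): product = 0.7537
After component 3 (R=0.8911): product = 0.6716
After component 4 (R=0.8323): product = 0.559
After component 5 (R=0.9611): product = 0.5372
R_sys = 0.5372

0.5372


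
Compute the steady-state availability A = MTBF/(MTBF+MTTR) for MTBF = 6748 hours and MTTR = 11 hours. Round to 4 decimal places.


MTBF = 6748
MTTR = 11
MTBF + MTTR = 6759
A = 6748 / 6759
A = 0.9984

0.9984


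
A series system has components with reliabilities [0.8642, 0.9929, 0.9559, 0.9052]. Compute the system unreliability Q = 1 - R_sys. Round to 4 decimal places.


Components: [0.8642, 0.9929, 0.9559, 0.9052]
After component 1: product = 0.8642
After component 2: product = 0.8581
After component 3: product = 0.8202
After component 4: product = 0.7425
R_sys = 0.7425
Q = 1 - 0.7425 = 0.2575

0.2575


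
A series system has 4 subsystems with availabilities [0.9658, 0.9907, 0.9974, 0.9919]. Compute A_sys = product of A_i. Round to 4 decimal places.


Subsystems: [0.9658, 0.9907, 0.9974, 0.9919]
After subsystem 1 (A=0.9658): product = 0.9658
After subsystem 2 (A=0.9907): product = 0.9568
After subsystem 3 (A=0.9974): product = 0.9543
After subsystem 4 (A=0.9919): product = 0.9466
A_sys = 0.9466

0.9466


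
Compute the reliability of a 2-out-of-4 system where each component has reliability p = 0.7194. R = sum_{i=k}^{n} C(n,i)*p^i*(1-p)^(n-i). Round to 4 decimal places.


k = 2, n = 4, p = 0.7194
i=2: C(4,2)=6 * 0.7194^2 * 0.2806^2 = 0.2445
i=3: C(4,3)=4 * 0.7194^3 * 0.2806^1 = 0.4179
i=4: C(4,4)=1 * 0.7194^4 * 0.2806^0 = 0.2678
R = sum of terms = 0.9302

0.9302


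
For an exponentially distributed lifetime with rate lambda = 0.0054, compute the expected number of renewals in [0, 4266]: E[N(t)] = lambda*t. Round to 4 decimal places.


lambda = 0.0054
t = 4266
E[N(t)] = lambda * t
E[N(t)] = 0.0054 * 4266
E[N(t)] = 23.0364

23.0364


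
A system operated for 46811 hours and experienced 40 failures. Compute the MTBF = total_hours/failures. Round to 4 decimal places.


total_hours = 46811
failures = 40
MTBF = 46811 / 40
MTBF = 1170.275

1170.275


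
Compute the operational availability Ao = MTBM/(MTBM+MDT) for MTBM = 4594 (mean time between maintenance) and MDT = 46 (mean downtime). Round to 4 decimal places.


MTBM = 4594
MDT = 46
MTBM + MDT = 4640
Ao = 4594 / 4640
Ao = 0.9901

0.9901


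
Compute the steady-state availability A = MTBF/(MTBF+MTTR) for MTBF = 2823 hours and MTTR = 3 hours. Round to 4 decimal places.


MTBF = 2823
MTTR = 3
MTBF + MTTR = 2826
A = 2823 / 2826
A = 0.9989

0.9989


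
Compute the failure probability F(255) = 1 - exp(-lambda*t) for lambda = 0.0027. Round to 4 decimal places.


lambda = 0.0027, t = 255
lambda * t = 0.6885
exp(-0.6885) = 0.5023
F(t) = 1 - 0.5023
F(t) = 0.4977

0.4977


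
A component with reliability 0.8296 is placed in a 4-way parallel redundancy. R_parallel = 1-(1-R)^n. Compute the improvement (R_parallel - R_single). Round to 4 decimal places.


R_single = 0.8296, n = 4
1 - R_single = 0.1704
(1 - R_single)^n = 0.1704^4 = 0.0008
R_parallel = 1 - 0.0008 = 0.9992
Improvement = 0.9992 - 0.8296
Improvement = 0.1696

0.1696


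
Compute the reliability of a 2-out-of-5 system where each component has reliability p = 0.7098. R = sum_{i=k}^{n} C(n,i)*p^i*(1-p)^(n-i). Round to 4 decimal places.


k = 2, n = 5, p = 0.7098
i=2: C(5,2)=10 * 0.7098^2 * 0.2902^3 = 0.1231
i=3: C(5,3)=10 * 0.7098^3 * 0.2902^2 = 0.3012
i=4: C(5,4)=5 * 0.7098^4 * 0.2902^1 = 0.3683
i=5: C(5,5)=1 * 0.7098^5 * 0.2902^0 = 0.1802
R = sum of terms = 0.9728

0.9728


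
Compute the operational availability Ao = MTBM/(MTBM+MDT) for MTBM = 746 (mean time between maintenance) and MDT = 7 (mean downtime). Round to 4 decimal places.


MTBM = 746
MDT = 7
MTBM + MDT = 753
Ao = 746 / 753
Ao = 0.9907

0.9907


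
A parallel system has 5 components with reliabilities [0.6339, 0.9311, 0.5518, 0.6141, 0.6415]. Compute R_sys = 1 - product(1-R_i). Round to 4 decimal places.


Components: [0.6339, 0.9311, 0.5518, 0.6141, 0.6415]
(1 - 0.6339) = 0.3661, running product = 0.3661
(1 - 0.9311) = 0.0689, running product = 0.0252
(1 - 0.5518) = 0.4482, running product = 0.0113
(1 - 0.6141) = 0.3859, running product = 0.0044
(1 - 0.6415) = 0.3585, running product = 0.0016
Product of (1-R_i) = 0.0016
R_sys = 1 - 0.0016 = 0.9984

0.9984


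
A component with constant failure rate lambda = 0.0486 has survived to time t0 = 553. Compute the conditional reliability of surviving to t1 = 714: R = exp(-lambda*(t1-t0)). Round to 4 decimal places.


lambda = 0.0486
t0 = 553, t1 = 714
t1 - t0 = 161
lambda * (t1-t0) = 0.0486 * 161 = 7.8246
R = exp(-7.8246)
R = 0.0004

0.0004


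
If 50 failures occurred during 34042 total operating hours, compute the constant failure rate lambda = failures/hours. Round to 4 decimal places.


failures = 50
total_hours = 34042
lambda = 50 / 34042
lambda = 0.0015

0.0015


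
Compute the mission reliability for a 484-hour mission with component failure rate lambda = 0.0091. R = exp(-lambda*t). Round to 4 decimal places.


lambda = 0.0091
mission_time = 484
lambda * t = 0.0091 * 484 = 4.4044
R = exp(-4.4044)
R = 0.0122

0.0122


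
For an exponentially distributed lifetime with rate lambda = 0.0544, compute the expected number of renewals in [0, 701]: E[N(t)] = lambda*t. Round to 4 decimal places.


lambda = 0.0544
t = 701
E[N(t)] = lambda * t
E[N(t)] = 0.0544 * 701
E[N(t)] = 38.1344

38.1344


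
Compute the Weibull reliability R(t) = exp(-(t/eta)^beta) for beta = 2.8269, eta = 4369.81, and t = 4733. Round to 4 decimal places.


beta = 2.8269, eta = 4369.81, t = 4733
t/eta = 4733 / 4369.81 = 1.0831
(t/eta)^beta = 1.0831^2.8269 = 1.2532
R(t) = exp(-1.2532)
R(t) = 0.2856

0.2856


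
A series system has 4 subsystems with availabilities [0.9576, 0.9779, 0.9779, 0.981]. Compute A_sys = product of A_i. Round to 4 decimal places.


Subsystems: [0.9576, 0.9779, 0.9779, 0.981]
After subsystem 1 (A=0.9576): product = 0.9576
After subsystem 2 (A=0.9779): product = 0.9364
After subsystem 3 (A=0.9779): product = 0.9157
After subsystem 4 (A=0.981): product = 0.8983
A_sys = 0.8983

0.8983


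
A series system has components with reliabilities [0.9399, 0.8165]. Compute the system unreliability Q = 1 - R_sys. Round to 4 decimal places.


Components: [0.9399, 0.8165]
After component 1: product = 0.9399
After component 2: product = 0.7674
R_sys = 0.7674
Q = 1 - 0.7674 = 0.2326

0.2326


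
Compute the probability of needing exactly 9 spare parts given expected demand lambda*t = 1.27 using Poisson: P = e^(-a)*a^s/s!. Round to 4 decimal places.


a = 1.27, s = 9
e^(-a) = e^(-1.27) = 0.2808
a^s = 1.27^9 = 8.5948
s! = 362880
P = 0.2808 * 8.5948 / 362880
P = 0.0

0.0


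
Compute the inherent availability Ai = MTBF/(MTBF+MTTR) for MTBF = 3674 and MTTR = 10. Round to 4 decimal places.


MTBF = 3674
MTTR = 10
MTBF + MTTR = 3684
Ai = 3674 / 3684
Ai = 0.9973

0.9973


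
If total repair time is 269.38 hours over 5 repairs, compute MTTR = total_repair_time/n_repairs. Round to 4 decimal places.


total_repair_time = 269.38
n_repairs = 5
MTTR = 269.38 / 5
MTTR = 53.876

53.876


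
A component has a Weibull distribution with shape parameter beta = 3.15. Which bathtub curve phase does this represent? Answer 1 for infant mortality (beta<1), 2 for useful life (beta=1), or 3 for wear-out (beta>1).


beta = 3.15
Compare beta to 1:
beta < 1 => infant mortality (phase 1)
beta = 1 => useful life (phase 2)
beta > 1 => wear-out (phase 3)
Since beta = 3.15, this is wear-out (increasing failure rate)
Phase = 3

3


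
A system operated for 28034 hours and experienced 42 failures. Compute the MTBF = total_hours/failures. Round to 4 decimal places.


total_hours = 28034
failures = 42
MTBF = 28034 / 42
MTBF = 667.4762

667.4762


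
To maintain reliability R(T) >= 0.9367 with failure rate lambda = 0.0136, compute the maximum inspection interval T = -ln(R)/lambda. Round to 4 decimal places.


R_target = 0.9367
lambda = 0.0136
-ln(0.9367) = 0.0654
T = 0.0654 / 0.0136
T = 4.8083

4.8083


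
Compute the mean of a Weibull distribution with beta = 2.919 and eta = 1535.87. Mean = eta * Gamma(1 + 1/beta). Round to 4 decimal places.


beta = 2.919, eta = 1535.87
1/beta = 0.3426
1 + 1/beta = 1.3426
Gamma(1.3426) = 0.8919
Mean = 1535.87 * 0.8919
Mean = 1369.8905

1369.8905


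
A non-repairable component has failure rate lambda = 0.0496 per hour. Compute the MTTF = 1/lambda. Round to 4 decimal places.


lambda = 0.0496
MTTF = 1 / 0.0496
MTTF = 20.1613

20.1613


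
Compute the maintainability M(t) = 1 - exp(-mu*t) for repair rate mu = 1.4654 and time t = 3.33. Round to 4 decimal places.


mu = 1.4654, t = 3.33
mu * t = 1.4654 * 3.33 = 4.8798
exp(-4.8798) = 0.0076
M(t) = 1 - 0.0076
M(t) = 0.9924

0.9924


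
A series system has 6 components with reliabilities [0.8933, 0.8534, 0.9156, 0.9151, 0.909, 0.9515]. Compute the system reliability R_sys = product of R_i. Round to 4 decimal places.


Components: [0.8933, 0.8534, 0.9156, 0.9151, 0.909, 0.9515]
After component 1 (R=0.8933): product = 0.8933
After component 2 (R=0.8534): product = 0.7623
After component 3 (R=0.9156): product = 0.698
After component 4 (R=0.9151): product = 0.6387
After component 5 (R=0.909): product = 0.5806
After component 6 (R=0.9515): product = 0.5525
R_sys = 0.5525

0.5525


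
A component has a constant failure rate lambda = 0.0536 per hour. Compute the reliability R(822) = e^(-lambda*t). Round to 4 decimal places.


lambda = 0.0536
t = 822
lambda * t = 44.0592
R(t) = e^(-44.0592)
R(t) = 0.0

0.0


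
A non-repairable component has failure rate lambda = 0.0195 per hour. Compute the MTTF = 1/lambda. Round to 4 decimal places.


lambda = 0.0195
MTTF = 1 / 0.0195
MTTF = 51.2821

51.2821


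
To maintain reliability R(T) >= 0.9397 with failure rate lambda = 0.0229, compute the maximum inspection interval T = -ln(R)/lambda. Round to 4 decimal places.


R_target = 0.9397
lambda = 0.0229
-ln(0.9397) = 0.0622
T = 0.0622 / 0.0229
T = 2.7159

2.7159


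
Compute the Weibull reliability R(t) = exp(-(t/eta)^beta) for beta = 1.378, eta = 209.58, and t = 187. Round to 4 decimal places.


beta = 1.378, eta = 209.58, t = 187
t/eta = 187 / 209.58 = 0.8923
(t/eta)^beta = 0.8923^1.378 = 0.8546
R(t) = exp(-0.8546)
R(t) = 0.4254

0.4254


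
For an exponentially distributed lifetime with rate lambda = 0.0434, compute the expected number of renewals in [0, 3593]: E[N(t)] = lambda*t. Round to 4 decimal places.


lambda = 0.0434
t = 3593
E[N(t)] = lambda * t
E[N(t)] = 0.0434 * 3593
E[N(t)] = 155.9362

155.9362


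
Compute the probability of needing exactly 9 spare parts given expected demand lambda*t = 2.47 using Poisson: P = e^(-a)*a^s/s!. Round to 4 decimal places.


a = 2.47, s = 9
e^(-a) = e^(-2.47) = 0.0846
a^s = 2.47^9 = 3421.9415
s! = 362880
P = 0.0846 * 3421.9415 / 362880
P = 0.0008

0.0008


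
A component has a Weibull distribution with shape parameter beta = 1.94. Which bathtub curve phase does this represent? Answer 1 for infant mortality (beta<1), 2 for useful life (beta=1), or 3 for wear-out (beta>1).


beta = 1.94
Compare beta to 1:
beta < 1 => infant mortality (phase 1)
beta = 1 => useful life (phase 2)
beta > 1 => wear-out (phase 3)
Since beta = 1.94, this is wear-out (increasing failure rate)
Phase = 3

3


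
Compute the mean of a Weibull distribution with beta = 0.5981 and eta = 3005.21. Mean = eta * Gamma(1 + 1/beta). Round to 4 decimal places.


beta = 0.5981, eta = 3005.21
1/beta = 1.672
1 + 1/beta = 2.672
Gamma(2.672) = 1.5108
Mean = 3005.21 * 1.5108
Mean = 4540.3481

4540.3481


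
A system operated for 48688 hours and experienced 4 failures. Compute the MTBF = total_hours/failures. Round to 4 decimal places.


total_hours = 48688
failures = 4
MTBF = 48688 / 4
MTBF = 12172.0

12172.0


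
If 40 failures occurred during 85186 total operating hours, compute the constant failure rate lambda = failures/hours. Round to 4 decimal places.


failures = 40
total_hours = 85186
lambda = 40 / 85186
lambda = 0.0005

0.0005


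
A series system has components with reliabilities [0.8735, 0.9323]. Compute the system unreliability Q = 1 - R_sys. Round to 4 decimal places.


Components: [0.8735, 0.9323]
After component 1: product = 0.8735
After component 2: product = 0.8144
R_sys = 0.8144
Q = 1 - 0.8144 = 0.1856

0.1856


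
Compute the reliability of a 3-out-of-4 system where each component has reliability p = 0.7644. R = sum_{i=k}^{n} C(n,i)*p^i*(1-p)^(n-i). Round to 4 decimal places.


k = 3, n = 4, p = 0.7644
i=3: C(4,3)=4 * 0.7644^3 * 0.2356^1 = 0.4209
i=4: C(4,4)=1 * 0.7644^4 * 0.2356^0 = 0.3414
R = sum of terms = 0.7623

0.7623


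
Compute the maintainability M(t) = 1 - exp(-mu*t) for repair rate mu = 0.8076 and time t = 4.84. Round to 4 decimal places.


mu = 0.8076, t = 4.84
mu * t = 0.8076 * 4.84 = 3.9088
exp(-3.9088) = 0.0201
M(t) = 1 - 0.0201
M(t) = 0.9799

0.9799


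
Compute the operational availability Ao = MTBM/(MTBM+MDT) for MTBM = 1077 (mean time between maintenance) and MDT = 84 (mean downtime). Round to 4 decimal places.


MTBM = 1077
MDT = 84
MTBM + MDT = 1161
Ao = 1077 / 1161
Ao = 0.9276

0.9276


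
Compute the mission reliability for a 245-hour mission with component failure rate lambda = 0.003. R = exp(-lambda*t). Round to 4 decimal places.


lambda = 0.003
mission_time = 245
lambda * t = 0.003 * 245 = 0.735
R = exp(-0.735)
R = 0.4795

0.4795


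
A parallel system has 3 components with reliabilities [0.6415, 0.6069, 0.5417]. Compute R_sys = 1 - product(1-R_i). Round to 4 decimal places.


Components: [0.6415, 0.6069, 0.5417]
(1 - 0.6415) = 0.3585, running product = 0.3585
(1 - 0.6069) = 0.3931, running product = 0.1409
(1 - 0.5417) = 0.4583, running product = 0.0646
Product of (1-R_i) = 0.0646
R_sys = 1 - 0.0646 = 0.9354

0.9354


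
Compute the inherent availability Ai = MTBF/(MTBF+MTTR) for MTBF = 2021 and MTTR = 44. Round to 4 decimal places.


MTBF = 2021
MTTR = 44
MTBF + MTTR = 2065
Ai = 2021 / 2065
Ai = 0.9787

0.9787


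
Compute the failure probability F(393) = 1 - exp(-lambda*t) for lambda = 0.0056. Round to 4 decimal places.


lambda = 0.0056, t = 393
lambda * t = 2.2008
exp(-2.2008) = 0.1107
F(t) = 1 - 0.1107
F(t) = 0.8893

0.8893


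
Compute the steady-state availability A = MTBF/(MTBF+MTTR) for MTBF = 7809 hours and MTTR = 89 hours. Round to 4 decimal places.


MTBF = 7809
MTTR = 89
MTBF + MTTR = 7898
A = 7809 / 7898
A = 0.9887

0.9887


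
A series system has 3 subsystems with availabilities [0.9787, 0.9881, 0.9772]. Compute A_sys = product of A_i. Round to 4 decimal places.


Subsystems: [0.9787, 0.9881, 0.9772]
After subsystem 1 (A=0.9787): product = 0.9787
After subsystem 2 (A=0.9881): product = 0.9671
After subsystem 3 (A=0.9772): product = 0.945
A_sys = 0.945

0.945


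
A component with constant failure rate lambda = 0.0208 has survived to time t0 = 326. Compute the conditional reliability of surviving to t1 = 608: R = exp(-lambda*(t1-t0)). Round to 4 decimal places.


lambda = 0.0208
t0 = 326, t1 = 608
t1 - t0 = 282
lambda * (t1-t0) = 0.0208 * 282 = 5.8656
R = exp(-5.8656)
R = 0.0028

0.0028


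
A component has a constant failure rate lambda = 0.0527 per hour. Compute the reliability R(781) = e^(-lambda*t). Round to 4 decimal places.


lambda = 0.0527
t = 781
lambda * t = 41.1587
R(t) = e^(-41.1587)
R(t) = 0.0

0.0


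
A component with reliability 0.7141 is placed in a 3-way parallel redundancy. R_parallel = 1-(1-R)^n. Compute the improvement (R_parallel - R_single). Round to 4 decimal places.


R_single = 0.7141, n = 3
1 - R_single = 0.2859
(1 - R_single)^n = 0.2859^3 = 0.0234
R_parallel = 1 - 0.0234 = 0.9766
Improvement = 0.9766 - 0.7141
Improvement = 0.2625

0.2625


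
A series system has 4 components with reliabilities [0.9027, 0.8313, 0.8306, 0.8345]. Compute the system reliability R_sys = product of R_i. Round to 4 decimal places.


Components: [0.9027, 0.8313, 0.8306, 0.8345]
After component 1 (R=0.9027): product = 0.9027
After component 2 (R=0.8313): product = 0.7504
After component 3 (R=0.8306): product = 0.6233
After component 4 (R=0.8345): product = 0.5201
R_sys = 0.5201

0.5201


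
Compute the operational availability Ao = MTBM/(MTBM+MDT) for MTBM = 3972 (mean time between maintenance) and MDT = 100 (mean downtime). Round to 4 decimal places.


MTBM = 3972
MDT = 100
MTBM + MDT = 4072
Ao = 3972 / 4072
Ao = 0.9754

0.9754


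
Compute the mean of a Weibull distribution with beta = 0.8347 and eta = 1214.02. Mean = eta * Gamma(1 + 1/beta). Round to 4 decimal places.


beta = 0.8347, eta = 1214.02
1/beta = 1.198
1 + 1/beta = 2.198
Gamma(2.198) = 1.1006
Mean = 1214.02 * 1.1006
Mean = 1336.182

1336.182


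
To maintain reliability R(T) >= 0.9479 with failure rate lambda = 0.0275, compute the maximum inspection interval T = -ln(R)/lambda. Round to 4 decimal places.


R_target = 0.9479
lambda = 0.0275
-ln(0.9479) = 0.0535
T = 0.0535 / 0.0275
T = 1.9457

1.9457


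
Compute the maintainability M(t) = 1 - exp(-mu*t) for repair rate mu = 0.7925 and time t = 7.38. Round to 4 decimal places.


mu = 0.7925, t = 7.38
mu * t = 0.7925 * 7.38 = 5.8487
exp(-5.8487) = 0.0029
M(t) = 1 - 0.0029
M(t) = 0.9971

0.9971


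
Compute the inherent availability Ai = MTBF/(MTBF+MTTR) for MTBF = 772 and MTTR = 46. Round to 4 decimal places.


MTBF = 772
MTTR = 46
MTBF + MTTR = 818
Ai = 772 / 818
Ai = 0.9438

0.9438


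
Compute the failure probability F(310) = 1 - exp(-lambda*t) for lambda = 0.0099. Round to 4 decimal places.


lambda = 0.0099, t = 310
lambda * t = 3.069
exp(-3.069) = 0.0465
F(t) = 1 - 0.0465
F(t) = 0.9535

0.9535


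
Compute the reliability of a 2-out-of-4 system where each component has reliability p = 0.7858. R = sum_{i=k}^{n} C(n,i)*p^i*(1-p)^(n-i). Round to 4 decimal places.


k = 2, n = 4, p = 0.7858
i=2: C(4,2)=6 * 0.7858^2 * 0.2142^2 = 0.17
i=3: C(4,3)=4 * 0.7858^3 * 0.2142^1 = 0.4157
i=4: C(4,4)=1 * 0.7858^4 * 0.2142^0 = 0.3813
R = sum of terms = 0.967

0.967


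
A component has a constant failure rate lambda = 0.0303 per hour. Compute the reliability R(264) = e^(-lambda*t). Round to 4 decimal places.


lambda = 0.0303
t = 264
lambda * t = 7.9992
R(t) = e^(-7.9992)
R(t) = 0.0003

0.0003


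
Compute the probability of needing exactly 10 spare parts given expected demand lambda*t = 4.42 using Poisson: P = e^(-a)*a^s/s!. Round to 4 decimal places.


a = 4.42, s = 10
e^(-a) = e^(-4.42) = 0.012
a^s = 4.42^10 = 2845920.0378
s! = 3628800
P = 0.012 * 2845920.0378 / 3628800
P = 0.0094

0.0094


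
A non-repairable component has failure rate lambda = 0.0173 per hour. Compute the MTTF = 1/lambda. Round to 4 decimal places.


lambda = 0.0173
MTTF = 1 / 0.0173
MTTF = 57.8035

57.8035


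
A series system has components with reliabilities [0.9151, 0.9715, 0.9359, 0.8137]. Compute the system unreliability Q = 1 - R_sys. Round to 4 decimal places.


Components: [0.9151, 0.9715, 0.9359, 0.8137]
After component 1: product = 0.9151
After component 2: product = 0.889
After component 3: product = 0.832
After component 4: product = 0.677
R_sys = 0.677
Q = 1 - 0.677 = 0.323

0.323


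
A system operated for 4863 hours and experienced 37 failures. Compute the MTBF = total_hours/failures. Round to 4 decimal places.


total_hours = 4863
failures = 37
MTBF = 4863 / 37
MTBF = 131.4324

131.4324


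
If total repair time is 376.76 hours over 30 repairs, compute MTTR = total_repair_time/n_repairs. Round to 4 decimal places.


total_repair_time = 376.76
n_repairs = 30
MTTR = 376.76 / 30
MTTR = 12.5587

12.5587


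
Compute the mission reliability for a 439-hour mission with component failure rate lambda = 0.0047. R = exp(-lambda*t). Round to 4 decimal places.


lambda = 0.0047
mission_time = 439
lambda * t = 0.0047 * 439 = 2.0633
R = exp(-2.0633)
R = 0.127

0.127


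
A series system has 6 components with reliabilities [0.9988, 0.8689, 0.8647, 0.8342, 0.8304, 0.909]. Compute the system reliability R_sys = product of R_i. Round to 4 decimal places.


Components: [0.9988, 0.8689, 0.8647, 0.8342, 0.8304, 0.909]
After component 1 (R=0.9988): product = 0.9988
After component 2 (R=0.8689): product = 0.8679
After component 3 (R=0.8647): product = 0.7504
After component 4 (R=0.8342): product = 0.626
After component 5 (R=0.8304): product = 0.5198
After component 6 (R=0.909): product = 0.4725
R_sys = 0.4725

0.4725


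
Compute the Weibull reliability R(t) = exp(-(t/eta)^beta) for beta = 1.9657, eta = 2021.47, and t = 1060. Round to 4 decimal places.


beta = 1.9657, eta = 2021.47, t = 1060
t/eta = 1060 / 2021.47 = 0.5244
(t/eta)^beta = 0.5244^1.9657 = 0.2811
R(t) = exp(-0.2811)
R(t) = 0.7549

0.7549


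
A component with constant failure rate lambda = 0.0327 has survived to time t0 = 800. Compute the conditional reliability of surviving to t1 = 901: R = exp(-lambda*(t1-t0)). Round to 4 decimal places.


lambda = 0.0327
t0 = 800, t1 = 901
t1 - t0 = 101
lambda * (t1-t0) = 0.0327 * 101 = 3.3027
R = exp(-3.3027)
R = 0.0368

0.0368


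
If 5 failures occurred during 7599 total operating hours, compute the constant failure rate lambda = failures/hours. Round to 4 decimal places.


failures = 5
total_hours = 7599
lambda = 5 / 7599
lambda = 0.0007

0.0007


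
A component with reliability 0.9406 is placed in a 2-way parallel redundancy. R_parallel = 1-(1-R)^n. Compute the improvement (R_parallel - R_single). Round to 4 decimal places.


R_single = 0.9406, n = 2
1 - R_single = 0.0594
(1 - R_single)^n = 0.0594^2 = 0.0035
R_parallel = 1 - 0.0035 = 0.9965
Improvement = 0.9965 - 0.9406
Improvement = 0.0559

0.0559


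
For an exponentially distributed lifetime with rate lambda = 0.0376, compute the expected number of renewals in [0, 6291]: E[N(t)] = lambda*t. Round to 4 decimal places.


lambda = 0.0376
t = 6291
E[N(t)] = lambda * t
E[N(t)] = 0.0376 * 6291
E[N(t)] = 236.5416

236.5416


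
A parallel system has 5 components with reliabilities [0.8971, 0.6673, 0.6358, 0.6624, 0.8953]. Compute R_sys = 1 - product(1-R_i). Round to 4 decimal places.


Components: [0.8971, 0.6673, 0.6358, 0.6624, 0.8953]
(1 - 0.8971) = 0.1029, running product = 0.1029
(1 - 0.6673) = 0.3327, running product = 0.0342
(1 - 0.6358) = 0.3642, running product = 0.0125
(1 - 0.6624) = 0.3376, running product = 0.0042
(1 - 0.8953) = 0.1047, running product = 0.0004
Product of (1-R_i) = 0.0004
R_sys = 1 - 0.0004 = 0.9996

0.9996


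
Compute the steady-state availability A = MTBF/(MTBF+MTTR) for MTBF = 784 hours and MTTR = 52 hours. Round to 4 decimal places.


MTBF = 784
MTTR = 52
MTBF + MTTR = 836
A = 784 / 836
A = 0.9378

0.9378


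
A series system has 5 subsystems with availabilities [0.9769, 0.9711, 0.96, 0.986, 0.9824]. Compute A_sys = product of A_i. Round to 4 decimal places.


Subsystems: [0.9769, 0.9711, 0.96, 0.986, 0.9824]
After subsystem 1 (A=0.9769): product = 0.9769
After subsystem 2 (A=0.9711): product = 0.9487
After subsystem 3 (A=0.96): product = 0.9107
After subsystem 4 (A=0.986): product = 0.898
After subsystem 5 (A=0.9824): product = 0.8822
A_sys = 0.8822

0.8822


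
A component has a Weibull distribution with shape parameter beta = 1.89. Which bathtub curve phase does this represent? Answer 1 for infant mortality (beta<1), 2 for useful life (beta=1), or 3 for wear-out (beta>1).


beta = 1.89
Compare beta to 1:
beta < 1 => infant mortality (phase 1)
beta = 1 => useful life (phase 2)
beta > 1 => wear-out (phase 3)
Since beta = 1.89, this is wear-out (increasing failure rate)
Phase = 3

3


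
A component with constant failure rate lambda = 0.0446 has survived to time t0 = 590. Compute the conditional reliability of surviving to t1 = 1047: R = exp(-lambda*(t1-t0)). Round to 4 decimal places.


lambda = 0.0446
t0 = 590, t1 = 1047
t1 - t0 = 457
lambda * (t1-t0) = 0.0446 * 457 = 20.3822
R = exp(-20.3822)
R = 0.0

0.0


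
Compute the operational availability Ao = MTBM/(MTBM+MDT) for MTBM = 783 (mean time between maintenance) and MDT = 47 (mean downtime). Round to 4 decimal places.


MTBM = 783
MDT = 47
MTBM + MDT = 830
Ao = 783 / 830
Ao = 0.9434

0.9434


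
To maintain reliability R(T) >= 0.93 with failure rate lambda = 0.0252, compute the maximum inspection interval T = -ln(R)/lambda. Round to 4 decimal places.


R_target = 0.93
lambda = 0.0252
-ln(0.93) = 0.0726
T = 0.0726 / 0.0252
T = 2.8798

2.8798


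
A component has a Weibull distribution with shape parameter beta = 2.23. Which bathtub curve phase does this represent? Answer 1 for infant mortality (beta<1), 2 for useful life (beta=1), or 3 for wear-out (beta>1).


beta = 2.23
Compare beta to 1:
beta < 1 => infant mortality (phase 1)
beta = 1 => useful life (phase 2)
beta > 1 => wear-out (phase 3)
Since beta = 2.23, this is wear-out (increasing failure rate)
Phase = 3

3


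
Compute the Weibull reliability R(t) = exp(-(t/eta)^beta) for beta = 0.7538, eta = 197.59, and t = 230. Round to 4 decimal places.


beta = 0.7538, eta = 197.59, t = 230
t/eta = 230 / 197.59 = 1.164
(t/eta)^beta = 1.164^0.7538 = 1.1213
R(t) = exp(-1.1213)
R(t) = 0.3259

0.3259


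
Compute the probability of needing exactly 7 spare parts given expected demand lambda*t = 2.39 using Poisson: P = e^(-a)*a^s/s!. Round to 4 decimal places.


a = 2.39, s = 7
e^(-a) = e^(-2.39) = 0.0916
a^s = 2.39^7 = 445.436
s! = 5040
P = 0.0916 * 445.436 / 5040
P = 0.0081

0.0081


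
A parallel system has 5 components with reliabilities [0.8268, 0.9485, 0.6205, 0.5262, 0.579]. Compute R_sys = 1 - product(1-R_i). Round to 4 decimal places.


Components: [0.8268, 0.9485, 0.6205, 0.5262, 0.579]
(1 - 0.8268) = 0.1732, running product = 0.1732
(1 - 0.9485) = 0.0515, running product = 0.0089
(1 - 0.6205) = 0.3795, running product = 0.0034
(1 - 0.5262) = 0.4738, running product = 0.0016
(1 - 0.579) = 0.421, running product = 0.0007
Product of (1-R_i) = 0.0007
R_sys = 1 - 0.0007 = 0.9993

0.9993


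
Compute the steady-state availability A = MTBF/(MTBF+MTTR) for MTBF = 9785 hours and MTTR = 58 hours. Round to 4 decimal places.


MTBF = 9785
MTTR = 58
MTBF + MTTR = 9843
A = 9785 / 9843
A = 0.9941

0.9941


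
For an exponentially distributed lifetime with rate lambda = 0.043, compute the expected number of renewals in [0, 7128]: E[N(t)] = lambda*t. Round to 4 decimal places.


lambda = 0.043
t = 7128
E[N(t)] = lambda * t
E[N(t)] = 0.043 * 7128
E[N(t)] = 306.504

306.504


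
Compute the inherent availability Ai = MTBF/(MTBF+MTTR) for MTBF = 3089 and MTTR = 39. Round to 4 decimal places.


MTBF = 3089
MTTR = 39
MTBF + MTTR = 3128
Ai = 3089 / 3128
Ai = 0.9875

0.9875


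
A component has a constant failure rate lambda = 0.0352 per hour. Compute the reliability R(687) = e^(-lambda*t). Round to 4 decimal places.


lambda = 0.0352
t = 687
lambda * t = 24.1824
R(t) = e^(-24.1824)
R(t) = 0.0

0.0


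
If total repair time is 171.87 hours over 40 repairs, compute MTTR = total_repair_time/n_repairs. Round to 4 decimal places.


total_repair_time = 171.87
n_repairs = 40
MTTR = 171.87 / 40
MTTR = 4.2968

4.2968


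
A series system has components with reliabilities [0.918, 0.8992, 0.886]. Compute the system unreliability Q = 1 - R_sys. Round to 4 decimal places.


Components: [0.918, 0.8992, 0.886]
After component 1: product = 0.918
After component 2: product = 0.8255
After component 3: product = 0.7314
R_sys = 0.7314
Q = 1 - 0.7314 = 0.2686

0.2686


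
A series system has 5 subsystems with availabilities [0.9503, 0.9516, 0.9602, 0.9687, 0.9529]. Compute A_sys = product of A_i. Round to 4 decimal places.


Subsystems: [0.9503, 0.9516, 0.9602, 0.9687, 0.9529]
After subsystem 1 (A=0.9503): product = 0.9503
After subsystem 2 (A=0.9516): product = 0.9043
After subsystem 3 (A=0.9602): product = 0.8683
After subsystem 4 (A=0.9687): product = 0.8411
After subsystem 5 (A=0.9529): product = 0.8015
A_sys = 0.8015

0.8015


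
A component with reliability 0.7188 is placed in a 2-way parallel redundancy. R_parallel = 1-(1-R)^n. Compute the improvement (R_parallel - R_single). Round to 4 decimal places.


R_single = 0.7188, n = 2
1 - R_single = 0.2812
(1 - R_single)^n = 0.2812^2 = 0.0791
R_parallel = 1 - 0.0791 = 0.9209
Improvement = 0.9209 - 0.7188
Improvement = 0.2021

0.2021


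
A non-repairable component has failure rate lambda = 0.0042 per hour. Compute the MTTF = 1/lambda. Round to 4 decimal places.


lambda = 0.0042
MTTF = 1 / 0.0042
MTTF = 238.0952

238.0952


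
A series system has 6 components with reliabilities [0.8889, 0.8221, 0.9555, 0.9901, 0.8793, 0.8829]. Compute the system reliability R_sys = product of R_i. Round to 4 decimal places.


Components: [0.8889, 0.8221, 0.9555, 0.9901, 0.8793, 0.8829]
After component 1 (R=0.8889): product = 0.8889
After component 2 (R=0.8221): product = 0.7308
After component 3 (R=0.9555): product = 0.6982
After component 4 (R=0.9901): product = 0.6913
After component 5 (R=0.8793): product = 0.6079
After component 6 (R=0.8829): product = 0.5367
R_sys = 0.5367

0.5367


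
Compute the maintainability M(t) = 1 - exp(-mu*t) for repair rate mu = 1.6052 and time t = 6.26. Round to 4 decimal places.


mu = 1.6052, t = 6.26
mu * t = 1.6052 * 6.26 = 10.0486
exp(-10.0486) = 0.0
M(t) = 1 - 0.0
M(t) = 1.0

1.0


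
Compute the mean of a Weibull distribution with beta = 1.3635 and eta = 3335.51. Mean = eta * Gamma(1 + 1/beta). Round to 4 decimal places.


beta = 1.3635, eta = 3335.51
1/beta = 0.7334
1 + 1/beta = 1.7334
Gamma(1.7334) = 0.9154
Mean = 3335.51 * 0.9154
Mean = 3053.3022

3053.3022


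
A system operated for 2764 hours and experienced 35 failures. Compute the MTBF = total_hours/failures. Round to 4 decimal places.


total_hours = 2764
failures = 35
MTBF = 2764 / 35
MTBF = 78.9714

78.9714


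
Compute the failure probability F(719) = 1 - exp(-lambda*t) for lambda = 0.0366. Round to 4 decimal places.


lambda = 0.0366, t = 719
lambda * t = 26.3154
exp(-26.3154) = 0.0
F(t) = 1 - 0.0
F(t) = 1.0

1.0


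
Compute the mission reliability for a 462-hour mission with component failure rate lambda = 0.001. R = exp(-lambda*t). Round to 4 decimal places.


lambda = 0.001
mission_time = 462
lambda * t = 0.001 * 462 = 0.462
R = exp(-0.462)
R = 0.63

0.63


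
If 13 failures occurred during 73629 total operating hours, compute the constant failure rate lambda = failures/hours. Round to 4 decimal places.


failures = 13
total_hours = 73629
lambda = 13 / 73629
lambda = 0.0002

0.0002


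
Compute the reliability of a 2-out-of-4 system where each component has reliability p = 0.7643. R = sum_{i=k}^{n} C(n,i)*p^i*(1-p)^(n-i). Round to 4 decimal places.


k = 2, n = 4, p = 0.7643
i=2: C(4,2)=6 * 0.7643^2 * 0.2357^2 = 0.1947
i=3: C(4,3)=4 * 0.7643^3 * 0.2357^1 = 0.4209
i=4: C(4,4)=1 * 0.7643^4 * 0.2357^0 = 0.3412
R = sum of terms = 0.9569

0.9569


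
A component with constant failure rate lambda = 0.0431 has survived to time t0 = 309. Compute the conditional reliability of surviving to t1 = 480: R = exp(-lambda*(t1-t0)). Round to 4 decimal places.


lambda = 0.0431
t0 = 309, t1 = 480
t1 - t0 = 171
lambda * (t1-t0) = 0.0431 * 171 = 7.3701
R = exp(-7.3701)
R = 0.0006

0.0006


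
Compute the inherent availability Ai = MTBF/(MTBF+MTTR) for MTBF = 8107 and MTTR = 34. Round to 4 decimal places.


MTBF = 8107
MTTR = 34
MTBF + MTTR = 8141
Ai = 8107 / 8141
Ai = 0.9958

0.9958


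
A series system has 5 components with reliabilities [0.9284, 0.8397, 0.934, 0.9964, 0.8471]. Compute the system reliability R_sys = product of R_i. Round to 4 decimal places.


Components: [0.9284, 0.8397, 0.934, 0.9964, 0.8471]
After component 1 (R=0.9284): product = 0.9284
After component 2 (R=0.8397): product = 0.7796
After component 3 (R=0.934): product = 0.7281
After component 4 (R=0.9964): product = 0.7255
After component 5 (R=0.8471): product = 0.6146
R_sys = 0.6146

0.6146


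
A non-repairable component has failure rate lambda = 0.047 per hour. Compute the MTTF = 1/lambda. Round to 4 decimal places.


lambda = 0.047
MTTF = 1 / 0.047
MTTF = 21.2766

21.2766


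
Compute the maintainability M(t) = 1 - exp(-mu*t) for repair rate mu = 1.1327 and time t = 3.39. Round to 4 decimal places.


mu = 1.1327, t = 3.39
mu * t = 1.1327 * 3.39 = 3.8399
exp(-3.8399) = 0.0215
M(t) = 1 - 0.0215
M(t) = 0.9785

0.9785


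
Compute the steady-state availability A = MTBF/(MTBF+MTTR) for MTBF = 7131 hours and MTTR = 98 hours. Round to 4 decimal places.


MTBF = 7131
MTTR = 98
MTBF + MTTR = 7229
A = 7131 / 7229
A = 0.9864

0.9864


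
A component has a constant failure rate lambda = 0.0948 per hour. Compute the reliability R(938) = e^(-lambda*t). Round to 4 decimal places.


lambda = 0.0948
t = 938
lambda * t = 88.9224
R(t) = e^(-88.9224)
R(t) = 0.0

0.0


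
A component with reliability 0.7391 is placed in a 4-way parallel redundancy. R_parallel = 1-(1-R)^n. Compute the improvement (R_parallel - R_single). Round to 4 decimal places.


R_single = 0.7391, n = 4
1 - R_single = 0.2609
(1 - R_single)^n = 0.2609^4 = 0.0046
R_parallel = 1 - 0.0046 = 0.9954
Improvement = 0.9954 - 0.7391
Improvement = 0.2563

0.2563


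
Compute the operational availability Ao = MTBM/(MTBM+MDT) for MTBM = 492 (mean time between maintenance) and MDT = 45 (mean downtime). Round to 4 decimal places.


MTBM = 492
MDT = 45
MTBM + MDT = 537
Ao = 492 / 537
Ao = 0.9162

0.9162


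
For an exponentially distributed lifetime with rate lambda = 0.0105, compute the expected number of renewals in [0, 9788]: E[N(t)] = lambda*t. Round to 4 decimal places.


lambda = 0.0105
t = 9788
E[N(t)] = lambda * t
E[N(t)] = 0.0105 * 9788
E[N(t)] = 102.774

102.774


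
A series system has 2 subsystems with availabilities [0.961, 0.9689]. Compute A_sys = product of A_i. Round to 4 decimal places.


Subsystems: [0.961, 0.9689]
After subsystem 1 (A=0.961): product = 0.961
After subsystem 2 (A=0.9689): product = 0.9311
A_sys = 0.9311

0.9311


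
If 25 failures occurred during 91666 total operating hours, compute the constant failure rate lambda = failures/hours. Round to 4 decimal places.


failures = 25
total_hours = 91666
lambda = 25 / 91666
lambda = 0.0003

0.0003


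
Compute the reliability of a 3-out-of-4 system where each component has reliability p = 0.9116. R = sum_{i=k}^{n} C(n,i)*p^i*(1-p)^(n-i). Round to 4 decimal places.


k = 3, n = 4, p = 0.9116
i=3: C(4,3)=4 * 0.9116^3 * 0.0884^1 = 0.2679
i=4: C(4,4)=1 * 0.9116^4 * 0.0884^0 = 0.6906
R = sum of terms = 0.9585

0.9585
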